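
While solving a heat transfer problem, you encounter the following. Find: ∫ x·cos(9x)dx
By parts: u = x, dv = cos(9x) dx
du = dx, v = sin(9x)/9
= x·sin(9x)/9+cos(9x)/9²+C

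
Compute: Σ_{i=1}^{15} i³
Using formula: Σ i^3 = [n(n + 1)/2]² = [15·16/2]² = 14400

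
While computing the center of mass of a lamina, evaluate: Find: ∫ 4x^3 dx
Using power rule: ∫ 4x^3 dx = 4/4 x^4+C = x^4+C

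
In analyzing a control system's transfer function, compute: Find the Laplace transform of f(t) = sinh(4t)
L{sinh(at)} = a/(s²-a²)
L{sinh(4t)} = 4/(s²-16)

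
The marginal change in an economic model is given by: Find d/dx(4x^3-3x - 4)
Power rule: d/dx(ax^n)=n·a·x^(n-1)
Term by term: 12·x^2-3

Answer: 12x^2-3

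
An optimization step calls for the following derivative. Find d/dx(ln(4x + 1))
Chain rule: d/dx[ln(u)]=u'/u where u=4x + 1
u'=4

Answer: (4)/(4x + 1)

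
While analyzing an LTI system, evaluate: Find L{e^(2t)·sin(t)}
First shifting: L{e^(at)f(t)}=F(s-a)
L{sin(t)}=1/(s²+1)
Shift: 1/((s-2)²+1)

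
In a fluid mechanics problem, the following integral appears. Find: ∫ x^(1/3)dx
Power rule: ∫ x^(1/3) dx=x^(4/3)/(4/3)+C

Answer: (3/4)·x^(4/3)+C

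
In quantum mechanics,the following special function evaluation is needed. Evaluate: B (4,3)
B(x,y) = Γ(x)Γ(y)/Γ(x + y) = (x-1)!(y-1)!/(x + y-1)!
B(4,3) = 3!·2!/6! = 1/60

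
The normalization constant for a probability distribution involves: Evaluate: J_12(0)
J_n(0)=0 for all n > 0 (Bessel function of first kind)
J_12(0)=0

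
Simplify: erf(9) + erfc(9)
By definition erfc(x)=1 - erf(x)
erf(9)+erfc(9)=erf(9)+1 - erf(9)=1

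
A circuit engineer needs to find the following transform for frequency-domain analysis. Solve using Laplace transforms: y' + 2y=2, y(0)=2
Take L of both sides: sY(s)-2+2Y(s) = 2/s
Y(s)(s+2) = 2/s+2
Y(s) = 2/(s(s+2))+2/(s+2)
Partial fractions: 2/(s(s+2)) = 1/s - 1/(s+2)
So Y(s) = 1/s+1/(s+2)
Inverse transform (L^(-1){1/s} = 1, L^(-1){1/(s+2)} = e^(-2t)):

Answer: y(t) = 1+e^(-2t)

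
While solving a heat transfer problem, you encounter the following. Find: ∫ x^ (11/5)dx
Power rule: ∫ x^(11/5) dx = x^(16/5)/(16/5) + C

Answer: (5/16)·x^(16/5) + C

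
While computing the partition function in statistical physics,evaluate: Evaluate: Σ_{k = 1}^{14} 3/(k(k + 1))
Partial fractions: 3/(k(k + 1)) = 3/k - 3/(k + 1)
Telescoping sum: 3(1 - 1/15) = 3·14/15

Answer: 14/5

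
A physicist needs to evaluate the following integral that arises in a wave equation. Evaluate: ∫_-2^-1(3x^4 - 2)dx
Step 1: Find antiderivative F(x) = (3/5)x^5-2x
Step 2: F(-1) - F(-2) = 7/5 - (-76/5) = 83/5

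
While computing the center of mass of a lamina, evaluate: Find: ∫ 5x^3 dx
Using power rule: ∫ 5x^3 dx=5/4 x^4+C=(5/4)x^4+C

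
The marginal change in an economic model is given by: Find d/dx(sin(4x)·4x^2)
Product rule: (fg)' = f'g + fg'
f = sin(4x), f' = 4·cos(4x)
g = 4x^2, g' = 8x

Answer: 16·cos(4x)·x^2 + 8·sin(4x)·x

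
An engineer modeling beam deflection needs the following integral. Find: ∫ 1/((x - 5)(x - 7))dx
Partial fractions: 1/((x-5)(x-7))=A/(x-5)+B/(x-7)
A=-1/2, B=1/2
∫ [-1/2· 1/(x-5)+1/2· 1/(x-7)] dx
=(1/2)[ln|x-7| - ln|x-5|]+C

Answer: (1/2)·ln|(x-7)/(x-5)|+C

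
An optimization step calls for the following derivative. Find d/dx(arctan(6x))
d/dx[arctan(u)]=u'/(1 + u²), u=6x, u'=6

Answer: 6/(1 + 36x²)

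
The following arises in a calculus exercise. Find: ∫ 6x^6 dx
Using power rule: ∫ 6x^6 dx = 6/7 x^7 + C = (6/7)x^7 + C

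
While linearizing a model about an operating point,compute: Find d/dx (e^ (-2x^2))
Chain rule: d/dx[e^u] = e^u · u' where u = -2x^2
u' = -4x

Answer: -4x·e^(-2x^2)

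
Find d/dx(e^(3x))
Chain rule: d/dx[e^u]=e^u · u' where u=3x
u'=3

Answer: 3·e^(3x)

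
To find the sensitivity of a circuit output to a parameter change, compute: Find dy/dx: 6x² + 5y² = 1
Differentiate: 12x+10y·(dy/dx)=0
dy/dx=-12x/(10y)=-(6/5)·(x/y)

Answer: dy/dx=-(6/5)·(x/y)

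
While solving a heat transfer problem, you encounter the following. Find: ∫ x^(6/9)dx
Power rule: ∫ x^(2/3) dx=x^(5/3)/(5/3) + C

Answer: (3/5)·x^(5/3) + C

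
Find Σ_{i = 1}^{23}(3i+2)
= 3·Σ i + 2·23 = 3·276 + 46 = 874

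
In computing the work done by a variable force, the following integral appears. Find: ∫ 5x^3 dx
Using power rule: ∫ 5x^3 dx = 5/4 x^4 + C = (5/4)x^4 + C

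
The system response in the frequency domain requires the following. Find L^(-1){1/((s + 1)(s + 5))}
Partial fractions: 1/((s + 1)(s + 5))=A/(s + 1) + B/(s + 5)
Cover-up: A=1/(s + 5)|_{s=-1}=1/4; B=1/(s + 1)|_{s=-5}=-1/4
L^(-1)=(1/4)e^(-t) - (1/4)e^(-5t)

Answer: (1/4)(e^(-t) - e^(-5t))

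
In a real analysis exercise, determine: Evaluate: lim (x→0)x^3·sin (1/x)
Squeeze theorem: -|x^3| ≤ x^3·sin(1/x) ≤ |x^3|
Since x^3 → 0 as x → 0, by squeeze theorem the limit is 0

Answer: 0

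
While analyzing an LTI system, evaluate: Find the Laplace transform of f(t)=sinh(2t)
L{sinh(at)} = a/(s²-a²)
L{sinh(2t)} = 2/(s²-4)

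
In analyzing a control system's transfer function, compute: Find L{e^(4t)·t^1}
First shifting: L{e^(at)f(t)} = F(s-a)
L{t^1} = 1/s^2
Shift s → s-4: 1/(s-4)^2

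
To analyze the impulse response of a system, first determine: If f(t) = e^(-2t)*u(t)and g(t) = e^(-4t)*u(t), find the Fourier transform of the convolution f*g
By the convolution theorem: F{f * g} = F(omega) * G(omega)
F(omega) = 1/(2 + j * omega), G(omega) = 1/(4 + j * omega)
F{f * g} = 1/((2 + j * omega)(4 + j * omega))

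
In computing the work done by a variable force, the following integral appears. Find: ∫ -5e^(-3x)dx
Since d/dx[e^(-3x)] = -3e^(-3x), we get 5/3 e^(-3x)+C

Answer: (5/3)e^(-3x)+C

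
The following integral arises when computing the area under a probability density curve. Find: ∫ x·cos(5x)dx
By parts: u=x, dv=cos(5x) dx
du=dx, v=sin(5x)/5
=x·sin(5x)/5+cos(5x)/5²+C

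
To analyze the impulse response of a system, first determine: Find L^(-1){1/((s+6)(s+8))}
Partial fractions: 1/((s+6)(s+8)) = A/(s+6)+B/(s+8)
Cover-up: A = 1/(s+8)|_{s = -6} = 1/2; B = 1/(s+6)|_{s = -8} = -1/2
L^(-1) = (1/2)e^(-6t) - (1/2)e^(-8t)

Answer: (1/2)(e^(-6t) - e^(-8t))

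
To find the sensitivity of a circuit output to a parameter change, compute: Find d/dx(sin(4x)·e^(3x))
Product rule: (fg)' = f'g + fg'
f = sin(4x), f' = 4·cos(4x)
g = e^(3x), g' = 3·e^(3x)

Answer: 4·cos(4x)·e^(3x) + 3·sin(4x)·e^(3x)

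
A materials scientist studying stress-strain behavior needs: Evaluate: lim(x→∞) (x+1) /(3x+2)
Divide numerator and denominator by x:
lim (1+1/x)/(3+2/x) = 1/3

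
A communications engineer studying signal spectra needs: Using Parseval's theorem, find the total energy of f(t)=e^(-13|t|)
Parseval's theorem: E = integral |f(t)|^2 dt = (1/2pi) integral |F(omega)|^2 domega
E = integral_{-inf}^{inf} e^(-26|t|) dt = 2*integral_0^inf e^(-26t) dt = 2/(2*13) = 1/13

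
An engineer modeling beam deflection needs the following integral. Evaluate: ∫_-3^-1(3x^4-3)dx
Step 1: Find antiderivative F(x)=(3/5)x^5-3x
Step 2: F(-1) - F(-3)=12/5 - (-684/5)=696/5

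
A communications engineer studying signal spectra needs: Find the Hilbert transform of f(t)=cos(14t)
The Hilbert transform shifts each frequency component by -pi/2.
H{cos(wt)} = sin(wt)
With w = 14: H{cos(14t)} = sin(14t)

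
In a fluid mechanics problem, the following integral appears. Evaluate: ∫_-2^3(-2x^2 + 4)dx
Step 1: Find antiderivative F(x)=(-2/3)x^3 + 4x
Step 2: F(3) - F(-2)=-6 - (-8/3)=-10/3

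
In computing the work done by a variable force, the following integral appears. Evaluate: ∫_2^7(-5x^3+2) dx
Step 1: Find antiderivative F(x)=(-5/4)x^4 + 2x
Step 2: F(7) - F(2)=-11949/4 - (-16)=-11885/4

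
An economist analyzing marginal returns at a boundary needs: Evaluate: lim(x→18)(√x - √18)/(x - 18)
Multiply by conjugate (√x+√18)/(√x+√18):
= (x - 18)/((x - 18)(√x+√18)) = 1/(√x+√18)
As x → 18: 1/(2√18)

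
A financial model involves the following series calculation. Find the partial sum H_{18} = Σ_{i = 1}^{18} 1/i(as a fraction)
H_18=1+1/2+1/3+...+1/18
=14274301/4084080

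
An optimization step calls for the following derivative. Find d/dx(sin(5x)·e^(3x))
Product rule: (fg)' = f'g+fg'
f = sin(5x), f' = 5·cos(5x)
g = e^(3x), g' = 3·e^(3x)

Answer: 5·cos(5x)·e^(3x)+3·sin(5x)·e^(3x)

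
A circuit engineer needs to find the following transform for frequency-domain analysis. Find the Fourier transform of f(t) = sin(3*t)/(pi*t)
sin(W*t)/(pi*t) = (W/pi)*sinc(W*t/pi) is the impulse response of the ideal low-pass filter with cutoff W (here W = 3).
Its Fourier transform is a rectangular function:
F(omega) = 1 for |omega| < 3, 0 otherwise

Answer: rect(omega/6) [i.e., 1 for |omega| < 3, 0 otherwise]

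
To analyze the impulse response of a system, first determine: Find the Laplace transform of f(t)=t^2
L{t^n}=n!/s^(n+1)
L{t^2}=2!/s^3=2/s^3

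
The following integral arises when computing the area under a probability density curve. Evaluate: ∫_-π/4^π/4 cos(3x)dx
Antiderivative: sin(3x)/3
Evaluate at bounds: [sin(3·π/4)/3] - [sin(3·-π/4)/3]
=((√2/2) - (-√2/2))/3=√2/3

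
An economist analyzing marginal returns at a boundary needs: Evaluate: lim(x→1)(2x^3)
Polynomial is continuous, so substitute x=1:
2·1^3=2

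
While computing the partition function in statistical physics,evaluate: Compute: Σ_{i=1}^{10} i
Using formula: Σ i^1=n(n+1)/2=10·11/2=55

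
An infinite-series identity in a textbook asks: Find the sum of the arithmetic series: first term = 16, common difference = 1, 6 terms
Last term: a_n=16 + (6 - 1)·1=21
Sum=n(a_1 + a_n)/2=6(16 + 21)/2=111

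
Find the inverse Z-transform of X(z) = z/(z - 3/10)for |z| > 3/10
Standard pair: z/(z-a) <-> a^n*u[n] for causal signals
With a=3/10: x[n]=(3/10)^n*u[n]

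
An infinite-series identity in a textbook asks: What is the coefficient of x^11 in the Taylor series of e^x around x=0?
Taylor series of e^x = Σ x^n/n!
Coefficient of x^11 = 1/11! = 1/39916800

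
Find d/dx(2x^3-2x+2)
Power rule: d/dx(ax^n) = n·a·x^(n-1)
Term by term: 6·x^2 - 2

Answer: 6x^2 - 2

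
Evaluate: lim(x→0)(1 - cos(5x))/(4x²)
Using 1-cos(u) ≈ u²/2 for small u:
(1-cos(5x)) ≈ (5x)²/2=25x²/2
So limit=25/(2·4)=25/8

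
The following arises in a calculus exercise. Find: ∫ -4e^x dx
Since d/dx[e^x]=+e^x, we get -4e^x+C

Answer: -4e^x+C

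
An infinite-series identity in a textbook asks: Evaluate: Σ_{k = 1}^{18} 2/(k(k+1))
Partial fractions: 2/(k(k + 1))=2/k - 2/(k + 1)
Telescoping sum: 2(1 - 1/19)=2·18/19

Answer: 36/19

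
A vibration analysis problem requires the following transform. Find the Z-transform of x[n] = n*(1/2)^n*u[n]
Using the property Z{n*a^n*u[n]}=az/(z-a)^2
With a=1/2: X(z)=(1/2)z/(z - 1/2)^2, |z| > 1/2

Answer: (1/2)z/(z - 1/2)^2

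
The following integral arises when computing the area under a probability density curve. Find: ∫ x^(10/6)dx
Power rule: ∫ x^(5/3) dx=x^(8/3)/(8/3) + C

Answer: (3/8)·x^(8/3) + C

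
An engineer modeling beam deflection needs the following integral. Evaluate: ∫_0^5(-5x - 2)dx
Step 1: Find antiderivative F(x)=(-5/2)x^2 - 2x
Step 2: F(5) - F(0)=-145/2 - (0)=-145/2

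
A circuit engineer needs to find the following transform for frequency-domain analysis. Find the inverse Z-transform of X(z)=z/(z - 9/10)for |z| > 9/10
Standard pair: z/(z-a) <-> a^n * u[n] for causal signals
With a = 9/10: x[n] = (9/10)^n * u[n]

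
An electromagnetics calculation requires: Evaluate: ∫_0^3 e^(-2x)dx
Antiderivative: (1/(-2))e^(-2x)
Evaluate: (1/(-2))(e^-6 - 1)

Answer: (e^-6 - 1)/(-2)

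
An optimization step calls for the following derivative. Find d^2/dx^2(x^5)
Apply power rule 2 times:
d^1: 5x^4
d^2: 20x^3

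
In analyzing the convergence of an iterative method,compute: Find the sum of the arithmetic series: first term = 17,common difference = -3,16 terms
Last term: a_n=17 + (16 - 1)·-3=-28
Sum=n(a_1 + a_n)/2=16(17 + (-28))/2=-88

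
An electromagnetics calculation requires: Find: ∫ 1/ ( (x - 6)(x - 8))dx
Partial fractions: 1/((x-6)(x-8)) = A/(x-6)+B/(x-8)
A = -1/2, B = 1/2
∫ [-1/2· 1/(x-6)+1/2· 1/(x-8)] dx
= (1/2)[ln|x-8| - ln|x-6|]+C

Answer: (1/2)·ln|(x-8)/(x-6)|+C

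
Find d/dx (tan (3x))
Chain rule: d/dx[tan(u)]=sec²(u)·u' where u=3x
u'=3

Answer: 3·sec²(3x)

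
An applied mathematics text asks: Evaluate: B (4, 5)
B(x,y) = Γ(x)Γ(y)/Γ(x+y) = (x-1)!(y-1)!/(x+y-1)!
B(4,5) = 3!·4!/8! = 1/280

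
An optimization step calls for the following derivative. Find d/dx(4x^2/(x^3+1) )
Quotient rule: (f/g)'=(f'g - fg')/g²
f=4x^2, f'=8x
g=x^3 + 1, g'=3x^2

Answer: (8x·(x^3 + 1) - 12x^4)/(x^3 + 1)²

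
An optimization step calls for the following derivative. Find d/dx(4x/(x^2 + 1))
Quotient rule: (f/g)'=(f'g - fg')/g²
f=4x, f'=4
g=x^2+1, g'=2x

Answer: (4·(x^2+1)-8x^2)/(x^2+1)²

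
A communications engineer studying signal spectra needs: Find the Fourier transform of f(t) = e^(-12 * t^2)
The Fourier transform of a Gaussian e^(-a*t^2) is sqrt(pi/a)*e^(-omega^2/(4a)).
With a = 12: F(omega) = sqrt(pi/12)*e^(-omega^2/48)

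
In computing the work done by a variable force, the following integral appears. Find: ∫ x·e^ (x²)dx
Let u=x², du=2x dx
∫ (1/2)e^u du=e^u/2+C

Answer: e^(x²)/2+C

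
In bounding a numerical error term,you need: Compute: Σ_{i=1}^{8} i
Using formula: Σ i^1=n(n+1)/2=8·9/2=36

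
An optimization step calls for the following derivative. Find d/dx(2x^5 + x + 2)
Power rule: d/dx(ax^n)=n·a·x^(n-1)
Term by term: 10·x^4+1

Answer: 10x^4+1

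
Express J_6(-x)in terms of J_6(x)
For integer n: J_n(-x)=(-1)^n J_n(x)
With n=6: J_6(-x)=(-1)^6 J_6(x)=J_6(x)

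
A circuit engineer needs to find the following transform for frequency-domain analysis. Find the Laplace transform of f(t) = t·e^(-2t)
L{t·e^(at)} = 1/(s-a)²
L{t·e^(-2t)} = 1/(s+2)²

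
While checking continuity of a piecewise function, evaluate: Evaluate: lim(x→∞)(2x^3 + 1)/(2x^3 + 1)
Divide numerator and denominator by x^3:
lim (2 + 1/x^3)/(2 + 1/x^3) = 1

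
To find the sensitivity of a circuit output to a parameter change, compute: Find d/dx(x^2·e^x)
Product rule: (fg)' = f'g+fg'
f = x^2, f' = 2x
g = e^x, g' = e^x

Answer: 2x·e^x+x^2·e^x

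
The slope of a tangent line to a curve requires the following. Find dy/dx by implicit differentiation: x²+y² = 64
Differentiate both sides: 2x+2y·(dy/dx)=0
Solve: dy/dx=-2x/(2y)=-x/y

Answer: dy/dx=-x/y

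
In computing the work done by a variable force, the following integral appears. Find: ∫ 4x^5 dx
Using power rule: ∫ 4x^5 dx = 4/6 x^6 + C = (2/3)x^6 + C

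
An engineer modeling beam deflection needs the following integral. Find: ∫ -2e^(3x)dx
Since d/dx[e^(3x)]=3e^(3x), we get -2/3 e^(3x)+C

Answer: (-2/3)e^(3x)+C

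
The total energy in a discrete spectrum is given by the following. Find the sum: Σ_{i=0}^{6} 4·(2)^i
Geometric series: S = a(1 - r^n)/(1 - r)
a = 4, r = 2, n = 7
S = 4(1 - 128)/-1 = 508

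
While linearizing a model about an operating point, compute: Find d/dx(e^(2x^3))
Chain rule: d/dx[e^u] = e^u · u' where u = 2x^3
u' = 6x^2

Answer: 6x^2·e^(2x^3)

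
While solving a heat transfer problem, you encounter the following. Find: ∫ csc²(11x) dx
Since d/dx[-cot(11x)] = 11csc²(11x), integral = -cot(11x)/11+C

Answer: (-1/11)cot(11x)+C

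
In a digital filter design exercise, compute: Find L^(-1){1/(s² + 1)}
L^(-1){w/(s² + w²)} = sin(wt)
Here w = 1

Answer: sin(t)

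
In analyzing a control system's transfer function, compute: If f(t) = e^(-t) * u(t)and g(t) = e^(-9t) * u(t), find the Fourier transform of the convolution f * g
By the convolution theorem: F{f * g} = F(omega) * G(omega)
F(omega) = 1/(1+j * omega), G(omega) = 1/(9+j * omega)
F{f * g} = 1/((1+j * omega)(9+j * omega))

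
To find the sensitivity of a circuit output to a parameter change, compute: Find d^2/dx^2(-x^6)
Apply power rule 2 times:
d^1: -6x^5
d^2: -30x^4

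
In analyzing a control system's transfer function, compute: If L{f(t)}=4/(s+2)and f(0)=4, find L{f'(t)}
L{f'(t)} = s·F(s) - f(0) = 4s/(s+2)-4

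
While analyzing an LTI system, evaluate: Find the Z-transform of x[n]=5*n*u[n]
Z{n * u[n]} = z/(z-1)^2
By linearity: Z{5 * n * u[n]} = 5z/(z-1)^2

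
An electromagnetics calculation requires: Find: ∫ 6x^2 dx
Using power rule: ∫ 6x^2 dx=6/3 x^3 + C=2x^3 + C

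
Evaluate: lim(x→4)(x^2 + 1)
Polynomial is continuous, so substitute x = 4:
1·4^2 + 1 = 17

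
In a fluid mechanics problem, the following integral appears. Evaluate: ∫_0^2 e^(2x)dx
Antiderivative: (1/2)e^(2x)
Evaluate: (1/2)(e^4-1)

Answer: (e^4-1)/2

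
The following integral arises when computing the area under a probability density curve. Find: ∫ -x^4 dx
Using power rule: ∫ -x^4 dx=-1/5 x^5 + C=(-1/5)x^5 + C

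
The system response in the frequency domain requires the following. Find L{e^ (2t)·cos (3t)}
First shifting: L{e^(at)f(t)}=F(s-a)
L{cos(3t)}=s/(s²+9)
Shift: (s-2)/((s-2)²+9)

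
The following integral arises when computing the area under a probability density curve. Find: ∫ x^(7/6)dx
Power rule: ∫ x^(7/6) dx = x^(13/6)/(13/6)+C

Answer: (6/13)·x^(13/6)+C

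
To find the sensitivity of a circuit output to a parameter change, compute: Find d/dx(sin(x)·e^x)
Product rule: (fg)' = f'g+fg'
f = sin(x), f' = cos(x)
g = e^x, g' = e^x

Answer: cos(x)·e^x+sin(x)·e^x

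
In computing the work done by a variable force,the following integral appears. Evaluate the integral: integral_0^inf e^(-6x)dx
integral_0^inf e^(-6x) dx = [-1/6 * e^(-6x)]_0^inf
= 0 - (-1/6) = 1/6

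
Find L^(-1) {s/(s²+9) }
L^(-1){s/(s² + w²)}=cos(wt)
Here w=3

Answer: cos(3t)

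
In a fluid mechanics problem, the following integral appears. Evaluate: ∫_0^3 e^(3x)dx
Antiderivative: (1/3)e^(3x)
Evaluate: (1/3)(e^9 - 1)

Answer: (e^9 - 1)/3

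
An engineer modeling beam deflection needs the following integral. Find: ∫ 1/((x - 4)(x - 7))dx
Partial fractions: 1/((x-4)(x-7))=A/(x-4)+B/(x-7)
A=-1/3, B=1/3
∫ [-1/3· 1/(x-4)+1/3· 1/(x-7)] dx
=(1/3)[ln|x-7| - ln|x-4|]+C

Answer: (1/3)·ln|(x-7)/(x-4)|+C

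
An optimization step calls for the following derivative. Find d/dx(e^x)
Chain rule: d/dx[e^u] = e^u · u' where u = x
u' = 1

Answer: 1·e^x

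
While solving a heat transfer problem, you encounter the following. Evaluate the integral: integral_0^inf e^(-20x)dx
integral_0^inf e^(-20x) dx = [-1/20 * e^(-20x)]_0^inf
= 0 - (-1/20) = 1/20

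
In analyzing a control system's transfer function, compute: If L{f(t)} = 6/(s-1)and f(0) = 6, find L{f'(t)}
L{f'(t)}=s·F(s) - f(0)=6s/(s-1)-6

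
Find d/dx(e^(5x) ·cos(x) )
Product rule: (fg)' = f'g + fg'
f = e^(5x), f' = 5·e^(5x)
g = cos(x), g' = -sin(x)

Answer: 5·e^(5x)·cos(x) - e^(5x)·sin(x)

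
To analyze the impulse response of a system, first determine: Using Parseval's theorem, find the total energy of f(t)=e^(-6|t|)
Parseval's theorem: E=integral |f(t)|^2 dt=(1/2pi) integral |F(omega)|^2 domega
E=integral_{-inf}^{inf} e^(-12|t|) dt=2 * integral_0^inf e^(-12t) dt=2/(2 * 6)=1/6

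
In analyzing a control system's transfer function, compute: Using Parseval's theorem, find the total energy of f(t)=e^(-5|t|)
Parseval's theorem: E = integral |f(t)|^2 dt = (1/2pi) integral |F(omega)|^2 domega
E = integral_{-inf}^{inf} e^(-10|t|) dt = 2*integral_0^inf e^(-10t) dt = 2/(2*5) = 1/5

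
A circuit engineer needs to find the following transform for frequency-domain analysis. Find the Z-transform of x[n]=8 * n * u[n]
Z{n*u[n]} = z/(z-1)^2
By linearity: Z{8*n*u[n]} = 8z/(z-1)^2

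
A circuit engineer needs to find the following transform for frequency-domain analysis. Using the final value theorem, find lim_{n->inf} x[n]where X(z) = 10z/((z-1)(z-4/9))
Final value theorem: lim x[n]=lim_{z->1} (z-1) * X(z)
(z-1) * X(z)=10z/(z-4/9)
As z->1: 10/(1-4/9)=10/(5/9)=18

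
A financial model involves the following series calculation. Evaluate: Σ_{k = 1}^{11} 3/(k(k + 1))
Partial fractions: 3/(k(k+1))=3/k - 3/(k+1)
Telescoping sum: 3(1-1/12)=3·11/12

Answer: 11/4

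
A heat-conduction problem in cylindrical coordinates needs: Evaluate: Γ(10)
Γ(n) = (n-1)! for positive integers
Γ(10) = 9! = 362880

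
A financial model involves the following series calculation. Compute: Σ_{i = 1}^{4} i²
Using formula: Σ i^2=n(n + 1)(2n + 1)/6=4·5·9/6=30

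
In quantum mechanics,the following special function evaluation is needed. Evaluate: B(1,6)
B(x,y)=Γ(x)Γ(y)/Γ(x+y)=(x-1)!(y-1)!/(x+y-1)!
B(1,6)=0!·5!/6!=1/6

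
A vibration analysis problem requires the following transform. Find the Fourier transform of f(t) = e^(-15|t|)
Using the standard pair: F{e^(-a|t|)}=2a/(a^2 + omega^2)
With a=15: F(omega)=30/(225 + omega^2)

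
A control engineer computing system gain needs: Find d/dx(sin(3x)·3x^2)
Product rule: (fg)'=f'g+fg'
f=sin(3x), f'=3·cos(3x)
g=3x^2, g'=6x

Answer: 9·cos(3x)·x^2+6·sin(3x)·x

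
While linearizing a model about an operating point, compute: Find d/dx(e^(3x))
Chain rule: d/dx[e^u]=e^u · u' where u=3x
u'=3

Answer: 3·e^(3x)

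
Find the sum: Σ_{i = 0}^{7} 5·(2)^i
Geometric series: S=a(1 - r^n)/(1 - r)
a=5, r=2, n=8
S=5(1 - 256)/-1=1275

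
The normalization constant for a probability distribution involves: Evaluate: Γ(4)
Γ(n)=(n-1)! for positive integers
Γ(4)=3!=6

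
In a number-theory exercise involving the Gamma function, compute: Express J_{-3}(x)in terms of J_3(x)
For integer n: J_{-n}(x)=(-1)^n J_n(x)
With n=3: J_{-3}(x)=(-1)^3 J_3(x)=-J_3(x)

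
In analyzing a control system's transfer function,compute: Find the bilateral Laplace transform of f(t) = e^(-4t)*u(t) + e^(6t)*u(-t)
For e^(-4t)*u(t): L = 1/(s + 4), Re(s) > -4
For e^(6t)*u(-t): L = -1/(s-6), Re(s) < 6
Combined: F(s) = 1/(s + 4) - 1/(s-6), -4 < Re(s) < 6

Answer: 1/(s + 4) - 1/(s-6), ROC: -4 < Re(s) < 6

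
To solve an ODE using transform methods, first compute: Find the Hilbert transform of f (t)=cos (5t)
The Hilbert transform shifts each frequency component by -pi/2.
H{cos(wt)} = sin(wt)
With w = 5: H{cos(5t)} = sin(5t)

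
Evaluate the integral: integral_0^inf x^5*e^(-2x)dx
This is a Gamma integral. Substitute u=2x (du=2 dx):
integral_0^inf x^5 * e^(-2x) dx=(1/2^6) integral_0^inf u^5 * e^(-u) du
=Gamma(6)/2^6=5!/2^6=120/64

Answer: 15/8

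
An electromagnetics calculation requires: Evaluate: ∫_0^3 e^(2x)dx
Antiderivative: (1/2)e^(2x)
Evaluate: (1/2)(e^6-1)

Answer: (e^6-1)/2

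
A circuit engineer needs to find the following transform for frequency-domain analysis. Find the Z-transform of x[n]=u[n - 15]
Using the time-shift property: Z{u[n-15]}=z^(-15)*z/(z-1)
=z^(-14)/(z-1)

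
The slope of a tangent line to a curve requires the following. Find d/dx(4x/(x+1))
Quotient rule: (f/g)' = (f'g - fg')/g²
f = 4x, f' = 4
g = x+1, g' = 1

Answer: (4·(x+1)-4x)/(x+1)²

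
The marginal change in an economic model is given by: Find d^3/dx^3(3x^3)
Apply power rule 3 times:
d^1: 9x^2
d^2: 18x
d^3: 18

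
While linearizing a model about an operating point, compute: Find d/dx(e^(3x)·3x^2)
Product rule: (fg)' = f'g + fg'
f = e^(3x), f' = 3·e^(3x)
g = 3x^2, g' = 6x

Answer: 9·e^(3x)·x^2 + 6·e^(3x)·x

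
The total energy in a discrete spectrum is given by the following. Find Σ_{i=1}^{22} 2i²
=2·n(n+1)(2n+1)/6=2·22·23·45/6=7590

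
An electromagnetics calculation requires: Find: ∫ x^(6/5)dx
Power rule: ∫ x^(6/5) dx=x^(11/5)/(11/5)+C

Answer: (5/11)·x^(11/5)+C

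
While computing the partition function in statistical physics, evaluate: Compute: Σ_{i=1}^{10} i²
Using formula: Σ i^2 = n(n + 1)(2n + 1)/6 = 10·11·21/6 = 385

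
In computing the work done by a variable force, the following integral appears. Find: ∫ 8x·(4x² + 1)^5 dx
Let u=4x²+1, du=8x dx
∫ u^5 du=u^6/6+C

Answer: (4x²+1)^6/6+C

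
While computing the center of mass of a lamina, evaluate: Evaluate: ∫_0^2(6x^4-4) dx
Step 1: Find antiderivative F(x) = (6/5)x^5 - 4x
Step 2: F(2) - F(0) = 152/5 - (0) = 152/5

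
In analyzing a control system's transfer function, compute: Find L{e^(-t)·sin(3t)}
First shifting: L{e^(at)f(t)}=F(s-a)
L{sin(3t)}=3/(s²+9)
Shift: 3/((s+1)²+9)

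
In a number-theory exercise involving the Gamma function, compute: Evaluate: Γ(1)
Γ(n)=(n-1)! for positive integers
Γ(1)=0!=1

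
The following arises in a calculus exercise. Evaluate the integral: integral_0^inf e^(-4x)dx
integral_0^inf e^(-4x) dx = [-1/4*e^(-4x)]_0^inf
= 0 - (-1/4) = 1/4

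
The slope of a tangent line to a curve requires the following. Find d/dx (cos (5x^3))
Chain rule: d/dx[cos(u)]=-sin(u)·u' where u=5x^3
u'=15x^2

Answer: -15x^2·sin(5x^3)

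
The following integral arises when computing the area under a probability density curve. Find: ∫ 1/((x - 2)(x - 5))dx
Partial fractions: 1/((x-2)(x-5)) = A/(x-2)+B/(x-5)
A = -1/3, B = 1/3
∫ [-1/3· 1/(x-2)+1/3· 1/(x-5)] dx
= (1/3)[ln|x-5| - ln|x-2|]+C

Answer: (1/3)·ln|(x-5)/(x-2)|+C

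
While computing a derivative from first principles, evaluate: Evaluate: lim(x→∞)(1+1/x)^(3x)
Rewrite as [(1+1/x)^x]^3.
lim(1+1/x)^x=e^1, so limit=(e^1)^3=e^3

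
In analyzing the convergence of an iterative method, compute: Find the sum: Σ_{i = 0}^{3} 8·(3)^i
Geometric series: S=a(1 - r^n)/(1 - r)
a=8, r=3, n=4
S=8(1 - 81)/-2=320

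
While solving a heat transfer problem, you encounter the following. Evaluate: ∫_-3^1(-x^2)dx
Step 1: Find antiderivative F(x)=(-1/3)x^3
Step 2: F(1) - F(-3)=-1/3 - (9)=-28/3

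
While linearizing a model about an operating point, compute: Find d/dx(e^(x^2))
Chain rule: d/dx[e^u] = e^u · u' where u = x^2
u' = 2x

Answer: 2x·e^(x^2)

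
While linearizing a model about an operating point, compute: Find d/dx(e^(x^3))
Chain rule: d/dx[e^u]=e^u · u' where u=x^3
u'=3x^2

Answer: 3x^2·e^(x^3)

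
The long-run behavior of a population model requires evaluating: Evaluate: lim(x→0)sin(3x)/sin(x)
sin(u) ≈ u for small u:
sin(3x)/sin(x) ≈ 3x/(x)=3/1

Answer: 3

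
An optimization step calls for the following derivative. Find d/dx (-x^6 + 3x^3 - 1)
Power rule: d/dx(ax^n)=n·a·x^(n-1)
Term by term: -6·x^5+9·x^2

Answer: -6x^5+9x^2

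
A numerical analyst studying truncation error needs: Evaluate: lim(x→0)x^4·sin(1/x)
Squeeze theorem: -|x^4| ≤ x^4·sin(1/x) ≤ |x^4|
Since x^4 → 0 as x → 0, by squeeze theorem the limit is 0

Answer: 0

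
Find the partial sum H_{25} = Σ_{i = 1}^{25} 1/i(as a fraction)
H_25 = 1+1/2+1/3+...+1/25
= 34052522467/8923714800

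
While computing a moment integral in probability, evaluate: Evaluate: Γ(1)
Γ(n)=(n-1)! for positive integers
Γ(1)=0!=1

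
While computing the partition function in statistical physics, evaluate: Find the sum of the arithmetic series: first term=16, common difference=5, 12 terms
Last term: a_n = 16+(12-1)·5 = 71
Sum = n(a_1+a_n)/2 = 12(16+71)/2 = 522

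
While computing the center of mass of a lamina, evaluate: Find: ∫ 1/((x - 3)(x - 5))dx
Partial fractions: 1/((x-3)(x-5))=A/(x-3) + B/(x-5)
A=-1/2, B=1/2
∫ [-1/2· 1/(x-3) + 1/2· 1/(x-5)] dx
=(1/2)[ln|x-5| - ln|x-3|] + C

Answer: (1/2)·ln|(x-5)/(x-3)| + C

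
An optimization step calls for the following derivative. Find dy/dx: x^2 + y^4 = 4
Differentiate: 2x + 4y^3·(dy/dx) = 0
dy/dx = -2x/(4y^3)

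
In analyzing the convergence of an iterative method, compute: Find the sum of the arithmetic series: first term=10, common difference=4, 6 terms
Last term: a_n=10 + (6 - 1)·4=30
Sum=n(a_1 + a_n)/2=6(10 + 30)/2=120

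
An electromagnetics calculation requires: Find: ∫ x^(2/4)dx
Power rule: ∫ x^(1/2) dx = x^(3/2)/(3/2)+C

Answer: (2/3)·x^(3/2)+C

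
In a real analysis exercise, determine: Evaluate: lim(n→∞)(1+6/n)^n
This is the definition of e^6: lim(1 + 6/n)^n=e^6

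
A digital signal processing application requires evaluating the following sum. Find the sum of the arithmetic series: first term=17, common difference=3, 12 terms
Last term: a_n = 17+(12-1)·3 = 50
Sum = n(a_1+a_n)/2 = 12(17+50)/2 = 402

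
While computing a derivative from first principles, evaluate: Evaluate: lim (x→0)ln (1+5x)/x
L'Hôpital (0/0): lim 5/(1 + 5x) / 1=5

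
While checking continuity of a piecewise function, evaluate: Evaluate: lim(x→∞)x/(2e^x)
Apply L'Hôpital 1 times (∞/∞ each time):
Eventually get 1!/(2e^x) → 0

Answer: 0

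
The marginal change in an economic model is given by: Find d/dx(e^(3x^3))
Chain rule: d/dx[e^u]=e^u · u' where u=3x^3
u'=9x^2

Answer: 9x^2·e^(3x^3)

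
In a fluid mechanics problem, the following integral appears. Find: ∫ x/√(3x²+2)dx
Let u = 3x² + 2, du = 6x dx
∫ (1/6)·u^(-1/2) du = √u/3 + C

Answer: √(3x² + 2)/3 + C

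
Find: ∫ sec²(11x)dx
Since d/dx[tan(11x)] = 11sec²(11x), integral = tan(11x)/11+C

Answer: (1/11)tan(11x)+C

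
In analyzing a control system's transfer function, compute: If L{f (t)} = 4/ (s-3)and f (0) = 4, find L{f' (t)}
L{f'(t)}=s·F(s) - f(0)=4s/(s-3)-4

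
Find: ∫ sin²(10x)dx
Using identity sin²(u) = (1 - cos(2u))/2:
∫ (1 - cos(20x))/2 dx = x/2 - sin(20x)/40 + C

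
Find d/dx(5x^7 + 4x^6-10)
Power rule: d/dx(ax^n) = n·a·x^(n-1)
Term by term: 35·x^6+24·x^5

Answer: 35x^6+24x^5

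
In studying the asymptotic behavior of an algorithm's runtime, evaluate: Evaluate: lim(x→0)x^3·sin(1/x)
Squeeze theorem: -|x^3| ≤ x^3·sin(1/x) ≤ |x^3|
Since x^3 → 0 as x → 0, by squeeze theorem the limit is 0

Answer: 0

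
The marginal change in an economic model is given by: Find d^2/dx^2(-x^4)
Apply power rule 2 times:
d^1: -4x^3
d^2: -12x^2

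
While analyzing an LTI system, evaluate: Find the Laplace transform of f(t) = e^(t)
L{e^(at)}=1/(s-a)
L{e^(t)}=1/(s-1)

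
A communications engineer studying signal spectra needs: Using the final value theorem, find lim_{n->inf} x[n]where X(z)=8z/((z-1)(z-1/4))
Final value theorem: lim x[n] = lim_{z->1} (z-1) * X(z)
(z-1) * X(z) = 8z/(z-1/4)
As z->1: 8/(1-1/4) = 8/(3/4) = 32/3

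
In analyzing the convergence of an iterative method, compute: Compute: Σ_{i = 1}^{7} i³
Using formula: Σ i^3 = [n(n+1)/2]² = [7·8/2]² = 784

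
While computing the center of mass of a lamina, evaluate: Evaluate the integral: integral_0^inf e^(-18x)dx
integral_0^inf e^(-18x) dx = [-1/18*e^(-18x)]_0^inf
= 0 - (-1/18) = 1/18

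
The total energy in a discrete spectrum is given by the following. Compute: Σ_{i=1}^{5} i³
Using formula: Σ i^3=[n(n+1)/2]²=[5·6/2]²=225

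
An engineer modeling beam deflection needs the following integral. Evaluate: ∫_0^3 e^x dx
Antiderivative: e^x
Evaluate: (e^3 - 1)

Answer: e^3 - 1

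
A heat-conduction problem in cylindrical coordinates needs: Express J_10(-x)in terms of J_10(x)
For integer n: J_n(-x) = (-1)^n J_n(x)
With n = 10: J_10(-x) = (-1)^10 J_10(x) = J_10(x)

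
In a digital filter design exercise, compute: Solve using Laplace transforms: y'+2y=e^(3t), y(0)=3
Take L: sY - 3+2Y=1/(s-3)
Y(s+2)=1/(s-3)+3
Y=1/((s-3)(s+2))+3/(s+2)
Partial fractions: 1/((s-3)(s+2))=(1/5)/(s-3) - (1/5)/(s+2)
So Y=(1/5)/(s-3)+(14/5)/(s+2)
Inverse Laplace transform (L^(-1){1/(s-3)}=e^(3t), L^(-1){1/(s+2)}=e^(-2t)):

Answer: y(t)=(1/5)·e^(3t)+(14/5)·e^(-2t)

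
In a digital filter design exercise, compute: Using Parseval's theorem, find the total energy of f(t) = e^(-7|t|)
Parseval's theorem: E = integral |f(t)|^2 dt = (1/2pi) integral |F(omega)|^2 domega
E = integral_{-inf}^{inf} e^(-14|t|) dt = 2*integral_0^inf e^(-14t) dt = 2/(2*7) = 1/7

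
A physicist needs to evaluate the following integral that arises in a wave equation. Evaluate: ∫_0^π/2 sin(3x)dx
Antiderivative: -cos(3x)/3
Evaluate at bounds: [-cos(3·π/2)/3] - [-cos(3·0)/3]
=(-(0)+(1))/3=1/3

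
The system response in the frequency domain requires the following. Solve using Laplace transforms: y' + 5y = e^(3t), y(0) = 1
Take L: sY - 1 + 5Y = 1/(s-3)
Y(s + 5) = 1/(s-3) + 1
Y = 1/((s-3)(s + 5)) + 1/(s + 5)
Partial fractions: 1/((s-3)(s + 5)) = (1/8)/(s-3) - (1/8)/(s + 5)
So Y = (1/8)/(s-3) + (7/8)/(s + 5)
Inverse Laplace transform (L^(-1){1/(s-3)} = e^(3t), L^(-1){1/(s + 5)} = e^(-5t)):

Answer: y(t) = (1/8)·e^(3t) + (7/8)·e^(-5t)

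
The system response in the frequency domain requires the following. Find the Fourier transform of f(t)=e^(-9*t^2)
The Fourier transform of a Gaussian e^(-a*t^2) is sqrt(pi/a)*e^(-omega^2/(4a)).
With a=9: F(omega)=sqrt(pi)/3*e^(-omega^2/36)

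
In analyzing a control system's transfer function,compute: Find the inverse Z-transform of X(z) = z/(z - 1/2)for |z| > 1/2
Standard pair: z/(z-a) <-> a^n*u[n] for causal signals
With a = 1/2: x[n] = (1/2)^n*u[n]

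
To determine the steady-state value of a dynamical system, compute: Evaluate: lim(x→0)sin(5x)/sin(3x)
sin(u) ≈ u for small u:
sin(5x)/sin(3x) ≈ 5x/(3x) = 5/3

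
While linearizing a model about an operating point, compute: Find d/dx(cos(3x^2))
Chain rule: d/dx[cos(u)] = -sin(u)·u' where u = 3x^2
u' = 6x

Answer: -6x·sin(3x^2)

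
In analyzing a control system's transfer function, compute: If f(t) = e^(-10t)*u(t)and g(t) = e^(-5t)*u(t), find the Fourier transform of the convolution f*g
By the convolution theorem: F{f*g} = F(omega)*G(omega)
F(omega) = 1/(10 + j*omega), G(omega) = 1/(5 + j*omega)
F{f*g} = 1/((10 + j*omega)(5 + j*omega))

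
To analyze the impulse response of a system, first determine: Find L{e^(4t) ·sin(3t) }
First shifting: L{e^(at)f(t)}=F(s-a)
L{sin(3t)}=3/(s²+9)
Shift: 3/((s-4)²+9)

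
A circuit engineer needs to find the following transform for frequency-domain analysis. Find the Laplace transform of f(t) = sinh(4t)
L{sinh(at)}=a/(s²-a²)
L{sinh(4t)}=4/(s²-16)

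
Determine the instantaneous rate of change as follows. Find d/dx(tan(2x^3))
Chain rule: d/dx[tan(u)]=sec²(u)·u' where u=2x^3
u'=6x^2

Answer: 6x^2·sec²(2x^3)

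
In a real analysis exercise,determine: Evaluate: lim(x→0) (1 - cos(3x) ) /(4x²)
Using 1-cos(u) ≈ u²/2 for small u:
(1-cos(3x)) ≈ (3x)²/2=9x²/2
So limit=9/(2·4)=9/8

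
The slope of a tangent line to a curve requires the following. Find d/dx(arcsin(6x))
d/dx[arcsin(u)]=u'/√(1-u²), u=6x, u'=6

Answer: 6/√(1-36x²)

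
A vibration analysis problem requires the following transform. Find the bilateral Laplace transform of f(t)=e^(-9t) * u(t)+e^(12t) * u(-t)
For e^(-9t)*u(t): L = 1/(s+9), Re(s) > -9
For e^(12t)*u(-t): L = -1/(s-12), Re(s) < 12
Combined: F(s) = 1/(s+9)-1/(s-12), -9 < Re(s) < 12

Answer: 1/(s+9)-1/(s-12), ROC: -9 < Re(s) < 12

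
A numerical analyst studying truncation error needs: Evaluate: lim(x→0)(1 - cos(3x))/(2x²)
Using 1-cos(u) ≈ u²/2 for small u:
(1-cos(3x)) ≈ (3x)²/2=9x²/2
So limit=9/(2·2)=9/4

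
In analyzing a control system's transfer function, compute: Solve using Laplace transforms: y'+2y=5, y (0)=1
Take L of both sides: sY(s)-1+2Y(s) = 5/s
Y(s)(s+2) = 5/s+1
Y(s) = 5/(s(s+2))+1/(s+2)
Partial fractions: 5/(s(s+2)) = (5/2)/s - (5/2)/(s+2)
So Y(s) = (5/2)/s - (3/2)/(s+2)
Inverse transform (L^(-1){1/s} = 1, L^(-1){1/(s+2)} = e^(-2t)):

Answer: y(t) = 5/2 - (3/2)·e^(-2t)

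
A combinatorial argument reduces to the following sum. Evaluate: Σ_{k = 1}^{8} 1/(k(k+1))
Partial fractions: 1/(k(k + 1)) = 1/k - 1/(k + 1)
Telescoping sum: 1(1 - 1/9) = 1·8/9

Answer: 8/9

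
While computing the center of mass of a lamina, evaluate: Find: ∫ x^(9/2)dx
Power rule: ∫ x^(9/2) dx=x^(11/2)/(11/2) + C

Answer: (2/11)·x^(11/2) + C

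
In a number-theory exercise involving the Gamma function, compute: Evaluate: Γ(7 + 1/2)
Γ(n+1/2) = (2n)!√π/(4^n·n!)
= 87178291200√π/(16384·5040) = (135135/128)·√π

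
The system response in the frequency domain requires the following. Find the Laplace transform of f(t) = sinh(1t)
L{sinh(at)}=a/(s²-a²)
L{sinh(1t)}=1/(s²-1)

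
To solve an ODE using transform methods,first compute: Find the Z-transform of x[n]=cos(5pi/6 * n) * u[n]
Z{cos(w0*n)*u[n]}=z(z - cos(w0))/(z^2-2z*cos(w0)+1)
With w0=5pi/6: X(z)=z(z - cos(5pi/6))/(z^2-2z*cos(5pi/6)+1)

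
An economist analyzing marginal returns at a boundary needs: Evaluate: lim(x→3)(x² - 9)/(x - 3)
Factor: (x² - 9)=(x-3)(x+3)
Cancel (x-3): lim(x→3) (x+3)=6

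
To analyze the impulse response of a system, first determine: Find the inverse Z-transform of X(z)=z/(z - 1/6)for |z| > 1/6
Standard pair: z/(z-a) <-> a^n*u[n] for causal signals
With a = 1/6: x[n] = (1/6)^n*u[n]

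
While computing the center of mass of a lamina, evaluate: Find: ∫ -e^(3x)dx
Since d/dx[e^(3x)]=3e^(3x), we get -1/3 e^(3x)+C

Answer: (-1/3)e^(3x)+C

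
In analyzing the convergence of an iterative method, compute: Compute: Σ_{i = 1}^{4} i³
Using formula: Σ i^3 = [n(n + 1)/2]² = [4·5/2]² = 100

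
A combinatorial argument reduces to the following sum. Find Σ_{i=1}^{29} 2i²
=2·n(n+1)(2n+1)/6=2·29·30·59/6=17110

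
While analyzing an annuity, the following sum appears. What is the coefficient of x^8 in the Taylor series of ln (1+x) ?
ln(1 + x)=Σ (-1)^(n + 1) x^n/n
Coefficient of x^8=(-1)^9/8=-1/8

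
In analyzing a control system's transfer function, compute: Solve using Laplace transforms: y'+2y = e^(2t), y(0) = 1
Take L: sY - 1+2Y = 1/(s-2)
Y(s+2) = 1/(s-2)+1
Y = 1/((s-2)(s+2))+1/(s+2)
Partial fractions: 1/((s-2)(s+2)) = (1/4)/(s-2) - (1/4)/(s+2)
So Y = (1/4)/(s-2)+(3/4)/(s+2)
Inverse Laplace transform (L^(-1){1/(s-2)} = e^(2t), L^(-1){1/(s+2)} = e^(-2t)):

Answer: y(t) = (1/4)·e^(2t)+(3/4)·e^(-2t)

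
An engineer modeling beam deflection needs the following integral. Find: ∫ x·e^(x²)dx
Let u = x², du = 2x dx
∫ (1/2)e^u du = e^u/2+C

Answer: e^(x²)/2+C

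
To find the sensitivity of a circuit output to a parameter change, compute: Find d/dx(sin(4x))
Chain rule: d/dx[sin(u)]=cos(u)·u' where u=4x
u'=4

Answer: 4·cos(4x)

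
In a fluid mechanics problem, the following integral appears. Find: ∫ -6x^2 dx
Using power rule: ∫ -6x^2 dx = -6/3 x^3+C = -2x^3+C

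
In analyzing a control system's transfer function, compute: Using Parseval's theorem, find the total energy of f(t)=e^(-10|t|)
Parseval's theorem: E=integral |f(t)|^2 dt=(1/2pi) integral |F(omega)|^2 domega
E=integral_{-inf}^{inf} e^(-20|t|) dt=2*integral_0^inf e^(-20t) dt=2/(2*10)=1/10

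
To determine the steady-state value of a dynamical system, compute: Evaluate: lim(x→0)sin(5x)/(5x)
L'Hôpital (0/0): lim 5cos(5x)/5 = 5/5

Answer: 1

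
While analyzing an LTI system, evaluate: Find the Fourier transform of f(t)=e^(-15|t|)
Using the standard pair: F{e^(-a|t|)} = 2a/(a^2+omega^2)
With a = 15: F(omega) = 30/(225+omega^2)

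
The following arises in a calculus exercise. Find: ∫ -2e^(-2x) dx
Since d/dx[e^(-2x)] = -2e^(-2x), we get 1 e^(-2x) + C

Answer: e^(-2x) + C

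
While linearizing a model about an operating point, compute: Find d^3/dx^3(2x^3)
Apply power rule 3 times:
d^1: 6x^2
d^2: 12x
d^3: 12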